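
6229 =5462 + 767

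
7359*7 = 51513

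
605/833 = 605/833= 0.73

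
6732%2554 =1624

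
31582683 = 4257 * 7419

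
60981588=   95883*636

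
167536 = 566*296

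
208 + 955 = 1163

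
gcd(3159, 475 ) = 1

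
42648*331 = 14116488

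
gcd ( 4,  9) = 1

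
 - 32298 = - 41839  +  9541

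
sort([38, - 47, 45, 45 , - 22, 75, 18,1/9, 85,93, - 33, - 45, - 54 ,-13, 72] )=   [ - 54,-47, - 45, - 33, - 22, - 13, 1/9,18, 38 , 45, 45, 72,75, 85 , 93]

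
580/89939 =580/89939= 0.01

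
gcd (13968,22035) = 3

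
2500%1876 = 624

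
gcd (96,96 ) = 96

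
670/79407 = 670/79407 = 0.01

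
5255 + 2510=7765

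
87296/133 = 656+48/133 = 656.36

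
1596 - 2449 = -853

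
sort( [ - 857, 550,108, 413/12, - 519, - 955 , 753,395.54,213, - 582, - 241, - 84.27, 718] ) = [ - 955 , - 857,- 582, - 519, - 241, - 84.27, 413/12,108, 213,395.54,550, 718,  753]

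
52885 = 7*7555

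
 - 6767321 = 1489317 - 8256638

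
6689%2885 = 919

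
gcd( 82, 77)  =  1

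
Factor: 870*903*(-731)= -574280910 = - 2^1*3^2*5^1*7^1*17^1*29^1*43^2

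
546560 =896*610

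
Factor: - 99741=  -  3^1*33247^1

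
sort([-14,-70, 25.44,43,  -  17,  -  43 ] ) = [-70,-43,- 17, - 14 , 25.44, 43]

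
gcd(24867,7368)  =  921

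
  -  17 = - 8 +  -9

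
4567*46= 210082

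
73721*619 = 45633299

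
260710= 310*841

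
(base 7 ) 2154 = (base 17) 2b9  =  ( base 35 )m4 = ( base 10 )774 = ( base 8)1406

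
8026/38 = 211 + 4/19 = 211.21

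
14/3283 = 2/469 = 0.00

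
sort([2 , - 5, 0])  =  [ - 5,0,2 ]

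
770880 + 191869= 962749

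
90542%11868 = 7466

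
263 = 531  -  268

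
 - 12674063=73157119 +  - 85831182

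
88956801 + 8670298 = 97627099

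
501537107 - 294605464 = 206931643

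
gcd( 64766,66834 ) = 94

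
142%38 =28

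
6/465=2/155=0.01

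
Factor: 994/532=2^( - 1) * 19^( - 1)*71^1 =71/38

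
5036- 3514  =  1522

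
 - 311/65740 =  - 311/65740= -0.00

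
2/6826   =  1/3413=0.00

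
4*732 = 2928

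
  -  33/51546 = - 1+1561/1562 = - 0.00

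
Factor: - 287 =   -  7^1 * 41^1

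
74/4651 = 74/4651 = 0.02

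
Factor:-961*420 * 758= - 2^3*3^1*5^1*7^1*31^2* 379^1 =- 305943960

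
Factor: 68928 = 2^6*3^1* 359^1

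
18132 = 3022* 6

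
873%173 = 8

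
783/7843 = 783/7843=0.10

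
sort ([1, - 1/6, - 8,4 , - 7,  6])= [ -8, - 7, - 1/6,1,4,6]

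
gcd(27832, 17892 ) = 1988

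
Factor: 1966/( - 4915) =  - 2/5 = -2^1*5^( - 1 ) 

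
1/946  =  1/946 = 0.00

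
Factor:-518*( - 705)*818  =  2^2*3^1*5^1*7^1*37^1*47^1*409^1 = 298725420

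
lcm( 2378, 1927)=111766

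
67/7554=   67/7554  =  0.01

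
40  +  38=78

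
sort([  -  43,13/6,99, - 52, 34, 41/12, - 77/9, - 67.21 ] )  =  [ - 67.21, - 52, - 43,  -  77/9,13/6, 41/12 , 34,99]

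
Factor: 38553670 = 2^1*5^1*3855367^1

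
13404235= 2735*4901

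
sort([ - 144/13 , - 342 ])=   [ - 342, - 144/13]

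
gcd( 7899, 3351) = 3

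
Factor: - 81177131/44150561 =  - 11596733/6307223=- 13^( - 1)*47^1 *246739^1*485171^( - 1 )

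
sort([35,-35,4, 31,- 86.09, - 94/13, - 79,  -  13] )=[ - 86.09  ,-79 , - 35, - 13, - 94/13, 4,31, 35] 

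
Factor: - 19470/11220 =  - 59/34 = -2^( - 1 )*17^( - 1 )*59^1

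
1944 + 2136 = 4080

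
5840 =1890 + 3950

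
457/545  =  457/545 = 0.84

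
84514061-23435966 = 61078095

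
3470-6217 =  - 2747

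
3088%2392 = 696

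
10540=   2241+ 8299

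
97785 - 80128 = 17657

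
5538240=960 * 5769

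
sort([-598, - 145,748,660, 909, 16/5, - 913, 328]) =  [ - 913 ,-598 ,-145, 16/5, 328,  660, 748 , 909] 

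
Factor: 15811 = 97^1*163^1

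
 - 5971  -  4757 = -10728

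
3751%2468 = 1283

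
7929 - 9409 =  - 1480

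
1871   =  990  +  881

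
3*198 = 594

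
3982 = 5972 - 1990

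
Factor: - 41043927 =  - 3^1*947^1*14447^1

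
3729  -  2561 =1168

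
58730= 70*839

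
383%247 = 136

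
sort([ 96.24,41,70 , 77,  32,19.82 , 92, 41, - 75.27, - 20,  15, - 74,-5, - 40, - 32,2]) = [ - 75.27,  -  74 , - 40,- 32,  -  20, - 5,2, 15 , 19.82 , 32 , 41,41 , 70, 77,92, 96.24]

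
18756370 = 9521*1970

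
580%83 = 82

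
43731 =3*14577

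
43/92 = 43/92 = 0.47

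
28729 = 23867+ 4862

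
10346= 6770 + 3576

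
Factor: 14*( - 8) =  - 112 = - 2^4*7^1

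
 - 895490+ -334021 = -1229511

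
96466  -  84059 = 12407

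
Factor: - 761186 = -2^1*43^1*53^1*167^1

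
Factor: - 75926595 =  - 3^1*5^1*31^1*269^1 * 607^1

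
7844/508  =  1961/127 = 15.44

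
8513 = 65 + 8448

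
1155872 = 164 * 7048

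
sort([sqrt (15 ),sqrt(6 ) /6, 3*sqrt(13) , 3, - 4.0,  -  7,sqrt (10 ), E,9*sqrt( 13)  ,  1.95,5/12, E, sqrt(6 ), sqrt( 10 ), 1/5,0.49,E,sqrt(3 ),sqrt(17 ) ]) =[ - 7,-4.0, 1/5,sqrt(6 )/6, 5/12,0.49,sqrt(3 ), 1.95, sqrt( 6 ), E, E , E,3, sqrt( 10), sqrt( 10), sqrt ( 15), sqrt ( 17),3*sqrt(13 ), 9*sqrt( 13)]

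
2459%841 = 777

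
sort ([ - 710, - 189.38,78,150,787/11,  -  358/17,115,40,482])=[ - 710, - 189.38,-358/17,40,787/11,78,115,  150 , 482]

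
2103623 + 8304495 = 10408118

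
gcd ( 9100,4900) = 700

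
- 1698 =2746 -4444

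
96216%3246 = 2082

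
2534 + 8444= 10978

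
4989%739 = 555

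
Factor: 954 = 2^1*3^2*53^1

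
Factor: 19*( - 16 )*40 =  - 2^7*5^1 *19^1  =  -  12160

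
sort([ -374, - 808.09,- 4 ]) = [  -  808.09, - 374, - 4] 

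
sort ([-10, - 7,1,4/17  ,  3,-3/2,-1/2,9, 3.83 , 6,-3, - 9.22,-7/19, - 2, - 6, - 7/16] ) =[-10, - 9.22,-7, -6,-3,-2, - 3/2,  -  1/2,-7/16,-7/19,4/17,1,  3,3.83,  6, 9]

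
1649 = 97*17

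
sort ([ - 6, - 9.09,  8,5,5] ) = [ - 9.09, -6, 5,5,8 ] 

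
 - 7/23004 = -1+22997/23004 = - 0.00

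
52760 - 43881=8879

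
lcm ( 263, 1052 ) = 1052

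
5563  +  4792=10355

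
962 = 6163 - 5201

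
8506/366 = 4253/183  =  23.24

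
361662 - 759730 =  - 398068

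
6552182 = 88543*74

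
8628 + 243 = 8871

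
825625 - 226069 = 599556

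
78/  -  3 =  - 26/1 =- 26.00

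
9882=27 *366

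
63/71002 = 63/71002= 0.00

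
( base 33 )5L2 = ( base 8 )13774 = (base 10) 6140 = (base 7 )23621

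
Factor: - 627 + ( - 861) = - 2^4*3^1 * 31^1  =  -1488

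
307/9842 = 307/9842 = 0.03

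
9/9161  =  9/9161 = 0.00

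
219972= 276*797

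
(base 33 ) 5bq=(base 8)13312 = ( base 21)d4h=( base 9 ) 8002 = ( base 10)5834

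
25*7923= 198075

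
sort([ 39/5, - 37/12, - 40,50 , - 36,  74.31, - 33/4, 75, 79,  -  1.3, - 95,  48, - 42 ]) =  [ - 95, - 42, - 40, - 36, - 33/4,-37/12, - 1.3,39/5,48,50, 74.31, 75, 79 ] 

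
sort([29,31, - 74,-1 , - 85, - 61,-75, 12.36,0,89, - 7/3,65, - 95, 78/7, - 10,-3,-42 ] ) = [ - 95,-85 , - 75, - 74 , - 61, - 42,-10, - 3, - 7/3, - 1, 0,78/7, 12.36, 29  ,  31, 65,  89] 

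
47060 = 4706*10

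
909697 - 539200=370497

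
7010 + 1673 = 8683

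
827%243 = 98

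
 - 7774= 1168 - 8942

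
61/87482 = 61/87482  =  0.00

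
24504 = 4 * 6126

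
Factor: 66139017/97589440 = 2^ ( - 6 )*3^1*5^( - 1) *7^1*13^ ( - 1 )*37^1 * 23459^( - 1 )*85121^1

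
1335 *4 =5340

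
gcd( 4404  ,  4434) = 6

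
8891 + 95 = 8986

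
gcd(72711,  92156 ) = 1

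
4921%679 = 168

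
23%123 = 23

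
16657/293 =56 + 249/293 =56.85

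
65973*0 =0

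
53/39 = 1+14/39 = 1.36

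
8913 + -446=8467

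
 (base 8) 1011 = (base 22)11F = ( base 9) 638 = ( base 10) 521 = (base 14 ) 293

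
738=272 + 466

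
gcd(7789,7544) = 1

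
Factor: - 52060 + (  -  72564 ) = -124624 = - 2^4*7789^1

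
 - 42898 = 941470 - 984368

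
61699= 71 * 869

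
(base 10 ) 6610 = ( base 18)1274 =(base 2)1100111010010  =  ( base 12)39aa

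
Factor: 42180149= 11^1 *107^1 * 35837^1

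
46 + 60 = 106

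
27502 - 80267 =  - 52765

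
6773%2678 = 1417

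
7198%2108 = 874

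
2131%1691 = 440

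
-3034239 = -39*77801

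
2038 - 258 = 1780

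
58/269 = 58/269 = 0.22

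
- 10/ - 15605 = 2/3121 =0.00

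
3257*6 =19542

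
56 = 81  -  25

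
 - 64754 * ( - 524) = 33931096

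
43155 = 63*685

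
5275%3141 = 2134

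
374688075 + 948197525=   1322885600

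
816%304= 208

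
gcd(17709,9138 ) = 3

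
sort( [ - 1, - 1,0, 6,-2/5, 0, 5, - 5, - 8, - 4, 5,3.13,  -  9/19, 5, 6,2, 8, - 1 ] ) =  [ - 8, - 5, - 4, - 1, - 1, - 1, - 9/19,-2/5,  0, 0, 2, 3.13,5, 5,5,6, 6, 8]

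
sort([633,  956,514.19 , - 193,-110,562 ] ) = [ - 193,-110 , 514.19 , 562, 633,956] 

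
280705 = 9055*31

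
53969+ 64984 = 118953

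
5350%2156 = 1038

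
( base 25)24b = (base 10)1361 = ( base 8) 2521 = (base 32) 1ah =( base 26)209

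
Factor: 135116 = 2^2* 17^1*1987^1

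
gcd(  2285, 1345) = 5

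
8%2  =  0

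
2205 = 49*45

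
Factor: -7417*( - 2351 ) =2351^1*7417^1 = 17437367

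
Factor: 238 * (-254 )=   -  2^2*7^1 * 17^1*127^1 =- 60452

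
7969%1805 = 749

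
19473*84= 1635732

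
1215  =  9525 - 8310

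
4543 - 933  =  3610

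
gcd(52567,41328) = 1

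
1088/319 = 1088/319 = 3.41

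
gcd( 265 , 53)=53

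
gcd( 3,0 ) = 3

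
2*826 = 1652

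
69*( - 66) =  - 4554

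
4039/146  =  4039/146 = 27.66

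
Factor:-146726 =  - 2^1 * 73363^1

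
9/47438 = 9/47438 = 0.00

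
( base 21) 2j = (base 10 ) 61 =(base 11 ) 56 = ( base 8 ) 75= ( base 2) 111101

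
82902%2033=1582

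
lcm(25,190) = 950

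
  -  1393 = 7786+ -9179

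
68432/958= 71 + 207/479  =  71.43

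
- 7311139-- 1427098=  - 5884041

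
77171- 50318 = 26853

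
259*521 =134939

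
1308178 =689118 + 619060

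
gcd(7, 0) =7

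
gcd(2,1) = 1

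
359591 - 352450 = 7141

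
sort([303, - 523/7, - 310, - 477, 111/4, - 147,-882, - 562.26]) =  [ - 882, - 562.26, - 477  , - 310,- 147,-523/7, 111/4,303] 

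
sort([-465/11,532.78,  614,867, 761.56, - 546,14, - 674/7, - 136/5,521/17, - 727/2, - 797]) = [-797 ,-546, - 727/2, -674/7, - 465/11,  -  136/5, 14, 521/17, 532.78,614,  761.56, 867 ]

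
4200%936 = 456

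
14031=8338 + 5693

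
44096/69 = 639  +  5/69 = 639.07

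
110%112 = 110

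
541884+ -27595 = 514289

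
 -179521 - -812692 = 633171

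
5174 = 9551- 4377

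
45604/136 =335  +  11/34 = 335.32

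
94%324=94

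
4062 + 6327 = 10389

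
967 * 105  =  101535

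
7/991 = 7/991 = 0.01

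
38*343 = 13034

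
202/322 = 101/161 = 0.63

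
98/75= 98/75= 1.31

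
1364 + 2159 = 3523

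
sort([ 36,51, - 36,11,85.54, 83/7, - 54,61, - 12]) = [ - 54 , - 36, - 12, 11,83/7,36,  51,  61,85.54]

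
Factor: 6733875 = 3^1*5^3 * 17957^1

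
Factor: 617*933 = 575661=3^1*311^1 * 617^1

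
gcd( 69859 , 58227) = 1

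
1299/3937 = 1299/3937=0.33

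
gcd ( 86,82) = 2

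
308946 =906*341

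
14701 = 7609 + 7092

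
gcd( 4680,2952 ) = 72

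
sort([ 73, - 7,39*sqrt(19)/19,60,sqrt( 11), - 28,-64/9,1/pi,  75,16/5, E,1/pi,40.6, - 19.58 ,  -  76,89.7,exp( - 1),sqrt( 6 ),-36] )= [ - 76, - 36,-28,-19.58, - 64/9,-7,1/pi,  1/pi, exp (-1),sqrt(6),E,16/5,sqrt(11),39 * sqrt (19)/19, 40.6,60,73,75,89.7] 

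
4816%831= 661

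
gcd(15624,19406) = 62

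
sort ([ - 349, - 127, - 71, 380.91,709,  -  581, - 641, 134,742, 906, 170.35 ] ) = [  -  641, - 581, - 349, - 127 , - 71, 134, 170.35, 380.91 , 709,742 , 906 ]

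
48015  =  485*99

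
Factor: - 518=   -  2^1*7^1*37^1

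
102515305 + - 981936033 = -879420728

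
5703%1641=780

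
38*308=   11704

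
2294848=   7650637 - 5355789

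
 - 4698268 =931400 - 5629668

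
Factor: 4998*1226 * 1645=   10079816460 = 2^2*3^1*5^1*7^3*17^1 * 47^1 * 613^1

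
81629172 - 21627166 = 60002006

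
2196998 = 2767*794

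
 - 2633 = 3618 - 6251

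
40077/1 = 40077 = 40077.00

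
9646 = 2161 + 7485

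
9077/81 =9077/81 = 112.06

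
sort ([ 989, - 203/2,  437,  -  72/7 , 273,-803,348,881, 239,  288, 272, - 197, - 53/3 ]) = [ - 803, - 197, - 203/2, - 53/3, - 72/7,239, 272,273,288,348,  437, 881,989]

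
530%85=20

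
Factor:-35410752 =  - 2^6*3^2*13^1*4729^1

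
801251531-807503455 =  - 6251924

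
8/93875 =8/93875 = 0.00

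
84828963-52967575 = 31861388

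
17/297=17/297 = 0.06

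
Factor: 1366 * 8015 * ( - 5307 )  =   - 58103636430 = -  2^1*3^1*5^1 * 7^1*29^1* 61^1 * 229^1*683^1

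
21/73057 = 21/73057 = 0.00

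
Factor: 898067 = 898067^1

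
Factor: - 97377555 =  -  3^1*5^1 * 11^1*211^1*2797^1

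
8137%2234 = 1435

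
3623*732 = 2652036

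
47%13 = 8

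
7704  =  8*963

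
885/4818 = 295/1606= 0.18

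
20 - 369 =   -  349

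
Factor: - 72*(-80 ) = 5760 = 2^7*3^2*5^1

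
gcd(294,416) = 2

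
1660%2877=1660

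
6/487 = 6/487 = 0.01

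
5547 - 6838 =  - 1291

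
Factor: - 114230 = -2^1*5^1*11423^1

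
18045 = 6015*3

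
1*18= 18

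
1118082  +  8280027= 9398109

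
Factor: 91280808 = 2^3*3^2*1267789^1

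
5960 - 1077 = 4883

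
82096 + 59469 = 141565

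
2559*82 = 209838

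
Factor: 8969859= 3^5*  36913^1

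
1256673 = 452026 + 804647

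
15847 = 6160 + 9687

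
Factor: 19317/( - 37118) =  -2^( - 1)*3^1*  47^1*67^( -1 )* 137^1*277^(-1)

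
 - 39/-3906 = 13/1302 = 0.01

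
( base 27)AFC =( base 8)17033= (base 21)HA0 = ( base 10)7707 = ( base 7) 31320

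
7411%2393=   232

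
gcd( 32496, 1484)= 4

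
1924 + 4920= 6844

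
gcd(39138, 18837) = 3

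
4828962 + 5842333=10671295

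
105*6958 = 730590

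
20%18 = 2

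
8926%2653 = 967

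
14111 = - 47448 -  - 61559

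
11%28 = 11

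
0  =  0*1071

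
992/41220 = 248/10305 = 0.02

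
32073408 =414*77472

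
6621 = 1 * 6621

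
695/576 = 695/576 = 1.21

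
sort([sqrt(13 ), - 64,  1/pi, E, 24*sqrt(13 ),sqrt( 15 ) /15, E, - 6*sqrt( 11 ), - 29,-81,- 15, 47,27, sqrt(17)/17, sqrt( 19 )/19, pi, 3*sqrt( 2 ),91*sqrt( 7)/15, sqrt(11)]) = [ - 81,-64, - 29, - 6*sqrt( 11 ), - 15,sqrt( 19 )/19, sqrt( 17)/17 , sqrt( 15 )/15 , 1/pi, E, E, pi,sqrt( 11), sqrt( 13), 3*sqrt(2 ), 91 * sqrt( 7)/15, 27, 47,24*sqrt(13) ]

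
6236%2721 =794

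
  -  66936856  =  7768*( - 8617 ) 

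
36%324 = 36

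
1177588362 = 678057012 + 499531350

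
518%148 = 74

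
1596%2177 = 1596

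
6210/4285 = 1242/857 = 1.45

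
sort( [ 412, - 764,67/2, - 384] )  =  [ - 764, - 384, 67/2,  412 ]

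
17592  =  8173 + 9419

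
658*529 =348082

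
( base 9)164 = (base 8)213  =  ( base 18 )7D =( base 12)B7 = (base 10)139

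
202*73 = 14746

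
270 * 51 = 13770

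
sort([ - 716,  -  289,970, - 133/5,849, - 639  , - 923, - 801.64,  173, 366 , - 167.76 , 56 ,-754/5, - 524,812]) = [ - 923, - 801.64,-716, - 639, -524, - 289, -167.76, - 754/5, -133/5, 56,173, 366,812,849,  970]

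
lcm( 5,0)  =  0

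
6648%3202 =244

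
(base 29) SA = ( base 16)336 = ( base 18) 29c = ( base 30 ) RC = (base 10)822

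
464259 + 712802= 1177061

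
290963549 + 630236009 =921199558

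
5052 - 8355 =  - 3303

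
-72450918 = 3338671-75789589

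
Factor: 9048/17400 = 5^(- 2 )*13^1 = 13/25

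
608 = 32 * 19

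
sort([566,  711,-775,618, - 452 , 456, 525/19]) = [-775,-452,525/19, 456, 566, 618, 711]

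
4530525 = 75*60407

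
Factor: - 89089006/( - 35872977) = 2^1 *3^(-1)*7^(  -  1)*1009^ (-1)*1693^(-1)*44544503^1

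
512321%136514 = 102779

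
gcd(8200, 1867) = 1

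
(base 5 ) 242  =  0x48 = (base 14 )52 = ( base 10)72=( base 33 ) 26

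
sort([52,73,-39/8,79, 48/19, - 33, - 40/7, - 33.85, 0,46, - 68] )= [ - 68, - 33.85, - 33,-40/7, - 39/8,0,48/19, 46,52,73,79 ] 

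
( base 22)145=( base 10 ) 577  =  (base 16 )241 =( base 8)1101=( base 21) 16a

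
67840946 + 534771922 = 602612868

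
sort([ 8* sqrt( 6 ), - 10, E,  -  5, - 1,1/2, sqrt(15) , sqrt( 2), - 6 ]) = [ -10, - 6,- 5, - 1, 1/2,sqrt ( 2),  E,sqrt (15) , 8*sqrt( 6)]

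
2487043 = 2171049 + 315994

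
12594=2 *6297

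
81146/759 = 106+692/759 = 106.91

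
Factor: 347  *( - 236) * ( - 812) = 2^4*7^1*29^1*59^1*347^1 = 66496304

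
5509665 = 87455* 63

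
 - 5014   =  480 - 5494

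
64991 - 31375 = 33616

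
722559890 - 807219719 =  - 84659829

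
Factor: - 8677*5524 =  - 47931748=-2^2 * 1381^1* 8677^1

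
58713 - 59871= - 1158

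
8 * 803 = 6424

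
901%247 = 160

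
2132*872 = 1859104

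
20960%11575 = 9385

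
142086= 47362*3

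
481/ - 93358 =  - 1 + 92877/93358 = - 0.01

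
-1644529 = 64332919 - 65977448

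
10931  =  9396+1535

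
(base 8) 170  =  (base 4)1320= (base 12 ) a0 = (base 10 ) 120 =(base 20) 60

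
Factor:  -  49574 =  -  2^1*7^1*3541^1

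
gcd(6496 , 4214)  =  14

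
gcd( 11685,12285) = 15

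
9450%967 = 747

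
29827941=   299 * 99759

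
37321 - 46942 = - 9621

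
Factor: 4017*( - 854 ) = -3430518 = - 2^1*3^1*7^1*13^1*61^1*103^1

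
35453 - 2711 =32742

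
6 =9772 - 9766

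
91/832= 7/64 = 0.11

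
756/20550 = 126/3425 = 0.04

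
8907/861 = 2969/287 = 10.34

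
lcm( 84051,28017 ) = 84051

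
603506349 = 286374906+317131443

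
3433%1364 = 705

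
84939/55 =84939/55  =  1544.35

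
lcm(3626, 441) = 32634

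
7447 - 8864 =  - 1417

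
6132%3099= 3033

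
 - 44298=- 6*7383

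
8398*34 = 285532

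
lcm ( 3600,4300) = 154800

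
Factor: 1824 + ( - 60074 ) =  - 58250  =  -  2^1*5^3*233^1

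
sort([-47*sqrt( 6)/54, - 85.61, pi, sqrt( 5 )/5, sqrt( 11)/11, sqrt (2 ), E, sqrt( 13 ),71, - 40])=[ - 85.61, - 40, - 47*sqrt (6)/54,sqrt( 11)/11,sqrt( 5)/5  ,  sqrt( 2 ),  E, pi , sqrt( 13), 71]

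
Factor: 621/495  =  69/55 = 3^1*5^( - 1) * 11^ (-1 ) * 23^1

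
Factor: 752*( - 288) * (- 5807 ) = 2^9*3^2 * 47^1 * 5807^1 = 1257656832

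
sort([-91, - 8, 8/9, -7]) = [ - 91,-8, - 7, 8/9] 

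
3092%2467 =625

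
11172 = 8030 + 3142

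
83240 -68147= 15093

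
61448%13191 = 8684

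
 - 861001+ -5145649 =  - 6006650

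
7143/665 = 10 + 493/665   =  10.74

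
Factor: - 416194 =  - 2^1  *17^1*12241^1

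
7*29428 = 205996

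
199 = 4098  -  3899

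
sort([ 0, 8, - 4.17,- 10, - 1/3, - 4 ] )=[ - 10,- 4.17, - 4, - 1/3 , 0, 8 ] 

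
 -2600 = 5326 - 7926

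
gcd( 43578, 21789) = 21789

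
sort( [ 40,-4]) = [-4, 40]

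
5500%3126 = 2374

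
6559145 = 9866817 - 3307672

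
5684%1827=203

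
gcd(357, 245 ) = 7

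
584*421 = 245864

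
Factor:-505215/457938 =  - 545/494 = -  2^ (-1)*5^1*13^(-1 )*19^( - 1)*109^1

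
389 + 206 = 595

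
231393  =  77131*3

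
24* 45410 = 1089840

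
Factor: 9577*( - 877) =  - 61^1*157^1*877^1= - 8399029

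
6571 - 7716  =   - 1145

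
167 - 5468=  - 5301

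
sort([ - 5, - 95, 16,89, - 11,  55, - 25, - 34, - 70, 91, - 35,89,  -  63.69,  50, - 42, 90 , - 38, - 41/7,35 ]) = [ - 95,-70,-63.69, - 42, - 38,- 35, - 34, - 25, - 11, - 41/7, -5,16,  35,50, 55,89,89,90,91 ] 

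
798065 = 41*19465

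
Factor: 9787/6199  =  6199^ (-1)*9787^1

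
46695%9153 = 930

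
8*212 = 1696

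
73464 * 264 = 19394496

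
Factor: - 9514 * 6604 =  - 62830456 = - 2^3* 13^1  *67^1* 71^1 * 127^1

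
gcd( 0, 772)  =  772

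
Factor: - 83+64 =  - 19^1 = -19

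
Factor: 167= 167^1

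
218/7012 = 109/3506 = 0.03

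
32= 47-15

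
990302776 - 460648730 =529654046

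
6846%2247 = 105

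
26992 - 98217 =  - 71225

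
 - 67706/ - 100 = 677 + 3/50= 677.06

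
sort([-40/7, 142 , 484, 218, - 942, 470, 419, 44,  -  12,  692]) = [ - 942, - 12,-40/7,44 , 142 , 218,419,470, 484,692]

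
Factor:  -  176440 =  - 2^3*5^1*11^1*401^1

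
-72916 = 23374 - 96290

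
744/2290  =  372/1145 = 0.32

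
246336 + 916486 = 1162822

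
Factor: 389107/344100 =2^( - 2)*3^( - 1 )  *  5^( - 2)*31^( - 1)*37^(-1)*43^1*9049^1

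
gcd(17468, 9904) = 4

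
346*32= 11072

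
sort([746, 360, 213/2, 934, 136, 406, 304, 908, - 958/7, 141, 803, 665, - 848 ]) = [ - 848,-958/7,213/2,  136, 141, 304,360, 406, 665,746, 803,  908, 934] 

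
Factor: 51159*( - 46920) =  - 2^3*3^2*5^1*17^1*23^1 * 17053^1 =- 2400380280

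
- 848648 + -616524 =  - 1465172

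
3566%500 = 66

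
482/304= 241/152 = 1.59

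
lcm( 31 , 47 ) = 1457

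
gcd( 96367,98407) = 1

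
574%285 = 4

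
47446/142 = 334 + 9/71 = 334.13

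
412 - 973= - 561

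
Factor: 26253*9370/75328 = 122995305/37664 =2^( - 5) *3^2*5^1*11^( - 1)*107^ ( - 1)*937^1 * 2917^1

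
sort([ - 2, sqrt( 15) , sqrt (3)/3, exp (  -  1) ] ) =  [ - 2, exp ( - 1), sqrt( 3)/3, sqrt(15 )]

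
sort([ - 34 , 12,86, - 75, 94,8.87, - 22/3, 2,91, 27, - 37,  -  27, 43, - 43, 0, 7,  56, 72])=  [ - 75, - 43, - 37, - 34, - 27, - 22/3, 0,2, 7, 8.87, 12 , 27,43, 56,72, 86 , 91,94]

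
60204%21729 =16746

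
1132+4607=5739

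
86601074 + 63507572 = 150108646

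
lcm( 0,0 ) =0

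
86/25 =86/25 = 3.44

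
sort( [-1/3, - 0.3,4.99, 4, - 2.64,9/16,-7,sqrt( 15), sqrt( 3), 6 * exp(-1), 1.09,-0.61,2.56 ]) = [ - 7, - 2.64,-0.61, - 1/3 ,  -  0.3, 9/16, 1.09,sqrt(3 ), 6*exp (-1), 2.56, sqrt(15 ), 4,  4.99]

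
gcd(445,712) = 89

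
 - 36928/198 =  - 18464/99= - 186.51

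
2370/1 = 2370 =2370.00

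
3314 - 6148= -2834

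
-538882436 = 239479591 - 778362027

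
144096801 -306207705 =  - 162110904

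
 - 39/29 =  - 39/29 = - 1.34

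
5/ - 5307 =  - 5/5307= - 0.00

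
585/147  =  3 + 48/49 = 3.98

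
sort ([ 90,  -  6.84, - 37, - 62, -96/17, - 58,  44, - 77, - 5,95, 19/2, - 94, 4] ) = [ - 94, - 77,-62, - 58, - 37,-6.84,-96/17, - 5,4, 19/2,  44, 90 , 95]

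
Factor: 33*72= 2^3*3^3*11^1 = 2376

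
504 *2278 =1148112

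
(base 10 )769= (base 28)rd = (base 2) 1100000001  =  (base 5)11034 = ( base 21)1FD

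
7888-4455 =3433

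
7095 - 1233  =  5862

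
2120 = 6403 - 4283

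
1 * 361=361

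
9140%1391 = 794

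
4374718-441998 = 3932720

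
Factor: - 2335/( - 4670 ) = 1/2  =  2^( - 1 ) 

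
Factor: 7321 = 7321^1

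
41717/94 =443 + 75/94 = 443.80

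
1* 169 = 169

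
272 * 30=8160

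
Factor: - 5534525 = - 5^2*53^1*4177^1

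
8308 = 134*62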